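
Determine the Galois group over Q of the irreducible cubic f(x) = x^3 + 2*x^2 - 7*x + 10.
Gal(K/Q) = S_3 (symmetric group of order 6)

Compute the discriminant of x^3 + (2)*x^2 + (-7)*x + (10): Δ = -3972. Since Δ is not a rational square, the Galois group is not contained in A_3; it must be the full S_3 (irreducibility of the cubic rules out anything smaller).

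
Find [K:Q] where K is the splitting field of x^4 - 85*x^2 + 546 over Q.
[K:Q] = 4

f factors as (x^2 - 7)(x^2 - 78); the splitting field is K = Q(sqrt(7), sqrt(78)). Since 7, 78, and 546 are all non-squares in Q, the three subfields Q(sqrt(7)), Q(sqrt(78)), Q(sqrt(546)) are distinct degree-2 extensions, so [K:Q] = 4 (Klein four Galois group).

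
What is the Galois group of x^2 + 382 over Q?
Gal(K/Q) = Z/2Z (cyclic of order 2)

x^2 + 382 is irreducible over Q since -382 is not a rational square. The splitting field Q(sqrt(-382)) has degree 2 over Q, and its unique nontrivial automorphism is sqrt(-382) ↦ -sqrt(-382). Hence Gal(Q(sqrt(-382))/Q) = Z/2Z.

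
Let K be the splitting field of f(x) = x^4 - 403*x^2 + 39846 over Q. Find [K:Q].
[K:Q] = 4

f factors as (x^2 - 229)(x^2 - 174); the splitting field is K = Q(sqrt(229), sqrt(174)). Since 229, 174, and 39846 are all non-squares in Q, the three subfields Q(sqrt(229)), Q(sqrt(174)), Q(sqrt(39846)) are distinct degree-2 extensions, so [K:Q] = 4 (Klein four Galois group).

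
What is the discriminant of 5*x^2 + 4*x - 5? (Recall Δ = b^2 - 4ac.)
Δ = 116

For a quadratic a x^2 + b x + c the discriminant is Δ = b^2 - 4ac = (4)^2 - 4*(5)*(-5) = 16 - (-100) = 116.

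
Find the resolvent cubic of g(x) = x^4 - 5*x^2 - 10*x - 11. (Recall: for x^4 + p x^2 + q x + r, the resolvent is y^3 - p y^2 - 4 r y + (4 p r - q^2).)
h(y) = y^3 + 5*y^2 + 44*y + 120

Identify coefficients: p = -5, q = -10, r = -11.
Plug into h(y) = y^3 - p y^2 - 4 r y + (4 p r - q^2):
  h(y) = y^3 - (-5) y^2 - 4*(-11) y + (4*(-5)*(-11) - (-10)^2)
       = y^3 + (5) y^2 + (44) y + (120).
Simplifying: h(y) = y^3 + 5*y^2 + 44*y + 120.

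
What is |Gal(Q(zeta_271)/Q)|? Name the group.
|Gal(Q(zeta_271)/Q)| = phi(271) = 270; group ≅ (Z/271Z)^* ≅ Z/270Z

The n-th cyclotomic polynomial Φ_271(x) is the minimal polynomial of zeta_271 over Q and has degree phi(271) = 270. So Q(zeta_271) is a degree-270 Galois extension with Galois group (Z/271Z)^*. (Z/271Z)^* is cyclic since 271 is an odd prime power (or 4). Hence Gal(Q(zeta_271)/Q) ≅ Z/270Z.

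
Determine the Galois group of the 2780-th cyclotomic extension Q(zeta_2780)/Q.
|Gal(Q(zeta_2780)/Q)| = phi(2780) = 1104; group ≅ (Z/2780Z)^* ≅ Z/2Z × Z/4Z × Z/138Z

The n-th cyclotomic polynomial Φ_2780(x) is the minimal polynomial of zeta_2780 over Q and has degree phi(2780) = 1104. So Q(zeta_2780) is a degree-1104 Galois extension with Galois group (Z/2780Z)^*. By CRT, (Z/2780Z)^* ≅ (Z/4Z)^* × (Z/5Z)^* × (Z/139Z)^*. Each prime-power unit group is (Z/4Z)^* ≅ Z/2Z; (Z/5Z)^* ≅ Z/4Z; (Z/139Z)^* ≅ Z/138Z. Hence Gal(Q(zeta_2780)/Q) ≅ Z/2Z × Z/4Z × Z/138Z.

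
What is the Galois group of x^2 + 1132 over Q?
Gal(K/Q) = Z/2Z (cyclic of order 2)

x^2 + 1132 is irreducible over Q since -1132 is not a rational square. The splitting field Q(sqrt(-1132)) has degree 2 over Q, and its unique nontrivial automorphism is sqrt(-1132) ↦ -sqrt(-1132). Hence Gal(Q(sqrt(-1132))/Q) = Z/2Z.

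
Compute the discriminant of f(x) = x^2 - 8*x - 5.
Δ = 84

For a quadratic a x^2 + b x + c the discriminant is Δ = b^2 - 4ac = (-8)^2 - 4*(1)*(-5) = 64 - (-20) = 84.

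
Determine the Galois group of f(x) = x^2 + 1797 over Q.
Gal(K/Q) = Z/2Z (cyclic of order 2)

x^2 + 1797 is irreducible over Q since -1797 is not a rational square. The splitting field Q(sqrt(-1797)) has degree 2 over Q, and its unique nontrivial automorphism is sqrt(-1797) ↦ -sqrt(-1797). Hence Gal(Q(sqrt(-1797))/Q) = Z/2Z.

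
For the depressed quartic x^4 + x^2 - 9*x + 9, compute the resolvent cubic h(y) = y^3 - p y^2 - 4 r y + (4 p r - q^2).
h(y) = y^3 - y^2 - 36*y - 45

Identify coefficients: p = 1, q = -9, r = 9.
Plug into h(y) = y^3 - p y^2 - 4 r y + (4 p r - q^2):
  h(y) = y^3 - (1) y^2 - 4*(9) y + (4*(1)*(9) - (-9)^2)
       = y^3 + (-1) y^2 + (-36) y + (-45).
Simplifying: h(y) = y^3 - y^2 - 36*y - 45.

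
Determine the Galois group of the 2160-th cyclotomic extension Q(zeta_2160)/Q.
|Gal(Q(zeta_2160)/Q)| = phi(2160) = 576; group ≅ (Z/2160Z)^* ≅ Z/2Z × Z/4Z × Z/4Z × Z/18Z

The n-th cyclotomic polynomial Φ_2160(x) is the minimal polynomial of zeta_2160 over Q and has degree phi(2160) = 576. So Q(zeta_2160) is a degree-576 Galois extension with Galois group (Z/2160Z)^*. By CRT, (Z/2160Z)^* ≅ (Z/16Z)^* × (Z/27Z)^* × (Z/5Z)^*. Each prime-power unit group is (Z/16Z)^* ≅ Z/2Z × Z/4Z; (Z/27Z)^* ≅ Z/18Z; (Z/5Z)^* ≅ Z/4Z. Hence Gal(Q(zeta_2160)/Q) ≅ Z/2Z × Z/4Z × Z/4Z × Z/18Z.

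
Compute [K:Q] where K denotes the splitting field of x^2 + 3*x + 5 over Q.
[K:Q] = 2

The discriminant of x^2 + (3)*x + (5) is b^2 - 4c = 9 - (20) = -11. Since -11 is not a perfect square in Q, the polynomial is irreducible over Q. Its two roots generate a degree-2 extension, so [K:Q] = 2.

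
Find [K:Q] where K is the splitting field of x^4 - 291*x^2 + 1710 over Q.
[K:Q] = 4

f factors as (x^2 - 285)(x^2 - 6); the splitting field is K = Q(sqrt(285), sqrt(6)). Since 285, 6, and 1710 are all non-squares in Q, the three subfields Q(sqrt(285)), Q(sqrt(6)), Q(sqrt(1710)) are distinct degree-2 extensions, so [K:Q] = 4 (Klein four Galois group).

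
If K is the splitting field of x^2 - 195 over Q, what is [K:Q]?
[K:Q] = 2

The polynomial x^2 - 195 is irreducible over Q since 195 is not a perfect square. Its splitting field is Q(sqrt(195)), which has degree 2 over Q.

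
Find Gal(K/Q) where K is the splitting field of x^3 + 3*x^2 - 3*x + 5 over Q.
Gal(K/Q) = S_3 (symmetric group of order 6)

Compute the discriminant of x^3 + (3)*x^2 + (-3)*x + (5): Δ = -1836. Since Δ is not a rational square, the Galois group is not contained in A_3; it must be the full S_3 (irreducibility of the cubic rules out anything smaller).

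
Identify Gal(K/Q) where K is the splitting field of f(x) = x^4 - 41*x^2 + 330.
Gal(K/Q) = V_4 (Klein four-group, Z/2Z × Z/2Z)

f factors as (x^2 - 11)(x^2 - 30), so the splitting field is K = Q(sqrt(11), sqrt(30)). The elements 11, 30, 330 are all non-squares in Q, so sqrt(11) and sqrt(30) generate independent quadratic extensions. Thus [K:Q] = 4 and Gal(K/Q) is generated by the two order-2 automorphisms sqrt(11) ↦ -sqrt(11) and sqrt(30) ↦ -sqrt(30), giving V_4.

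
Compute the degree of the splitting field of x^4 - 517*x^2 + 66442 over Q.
[K:Q] = 4

f factors as (x^2 - 278)(x^2 - 239); the splitting field is K = Q(sqrt(278), sqrt(239)). Since 278, 239, and 66442 are all non-squares in Q, the three subfields Q(sqrt(278)), Q(sqrt(239)), Q(sqrt(66442)) are distinct degree-2 extensions, so [K:Q] = 4 (Klein four Galois group).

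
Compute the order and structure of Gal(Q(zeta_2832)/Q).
|Gal(Q(zeta_2832)/Q)| = phi(2832) = 928; group ≅ (Z/2832Z)^* ≅ Z/2Z × Z/2Z × Z/4Z × Z/58Z

The n-th cyclotomic polynomial Φ_2832(x) is the minimal polynomial of zeta_2832 over Q and has degree phi(2832) = 928. So Q(zeta_2832) is a degree-928 Galois extension with Galois group (Z/2832Z)^*. By CRT, (Z/2832Z)^* ≅ (Z/16Z)^* × (Z/3Z)^* × (Z/59Z)^*. Each prime-power unit group is (Z/16Z)^* ≅ Z/2Z × Z/4Z; (Z/3Z)^* ≅ Z/2Z; (Z/59Z)^* ≅ Z/58Z. Hence Gal(Q(zeta_2832)/Q) ≅ Z/2Z × Z/2Z × Z/4Z × Z/58Z.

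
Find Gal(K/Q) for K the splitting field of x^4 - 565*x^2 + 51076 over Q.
Gal(K/Q) = Z/2Z (cyclic of order 2)

f factors as (x^2 - 452)(x^2 - 113), so the splitting field is K = Q(sqrt(452), sqrt(113)). The squarefree part of 452 is 113 and the squarefree part of 113 is also 113, so sqrt(452) and sqrt(113) are both rational multiples of sqrt(113). Hence Q(sqrt(452)) = Q(sqrt(113)) = Q(sqrt(113)), and the splitting field collapses to a single degree-2 extension with Galois group Z/2Z.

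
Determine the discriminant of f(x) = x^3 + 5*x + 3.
Δ = -743

For a depressed cubic x^3 + p x + q the discriminant is Δ = -4 p^3 - 27 q^2 = -4*(5)^3 - 27*(3)^2 = -500 - 243 = -743.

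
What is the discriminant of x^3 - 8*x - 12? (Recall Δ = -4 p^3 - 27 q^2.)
Δ = -1840

For a depressed cubic x^3 + p x + q the discriminant is Δ = -4 p^3 - 27 q^2 = -4*(-8)^3 - 27*(-12)^2 = 2048 - 3888 = -1840.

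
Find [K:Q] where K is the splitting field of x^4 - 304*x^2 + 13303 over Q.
[K:Q] = 4

f factors as (x^2 - 251)(x^2 - 53); the splitting field is K = Q(sqrt(251), sqrt(53)). Since 251, 53, and 13303 are all non-squares in Q, the three subfields Q(sqrt(251)), Q(sqrt(53)), Q(sqrt(13303)) are distinct degree-2 extensions, so [K:Q] = 4 (Klein four Galois group).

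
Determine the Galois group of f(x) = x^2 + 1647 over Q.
Gal(K/Q) = Z/2Z (cyclic of order 2)

x^2 + 1647 is irreducible over Q since -1647 is not a rational square. The splitting field Q(sqrt(-1647)) has degree 2 over Q, and its unique nontrivial automorphism is sqrt(-1647) ↦ -sqrt(-1647). Hence Gal(Q(sqrt(-1647))/Q) = Z/2Z.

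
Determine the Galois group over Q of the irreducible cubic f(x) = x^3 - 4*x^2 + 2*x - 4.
Gal(K/Q) = S_3 (symmetric group of order 6)

Compute the discriminant of x^3 + (-4)*x^2 + (2)*x + (-4): Δ = -848. Since Δ is not a rational square, the Galois group is not contained in A_3; it must be the full S_3 (irreducibility of the cubic rules out anything smaller).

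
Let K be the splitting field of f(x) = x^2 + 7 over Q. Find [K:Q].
[K:Q] = 2

The discriminant of x^2 + (0)*x + (7) is b^2 - 4c = 0 - (28) = -28. Since -28 is not a perfect square in Q, the polynomial is irreducible over Q. Its two roots generate a degree-2 extension, so [K:Q] = 2.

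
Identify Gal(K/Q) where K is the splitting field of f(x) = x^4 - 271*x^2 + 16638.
Gal(K/Q) = V_4 (Klein four-group, Z/2Z × Z/2Z)

f factors as (x^2 - 94)(x^2 - 177), so the splitting field is K = Q(sqrt(94), sqrt(177)). The elements 94, 177, 16638 are all non-squares in Q, so sqrt(94) and sqrt(177) generate independent quadratic extensions. Thus [K:Q] = 4 and Gal(K/Q) is generated by the two order-2 automorphisms sqrt(94) ↦ -sqrt(94) and sqrt(177) ↦ -sqrt(177), giving V_4.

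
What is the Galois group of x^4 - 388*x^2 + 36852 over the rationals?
Gal(K/Q) = V_4 (Klein four-group, Z/2Z × Z/2Z)

f factors as (x^2 - 166)(x^2 - 222), so the splitting field is K = Q(sqrt(166), sqrt(222)). The elements 166, 222, 36852 are all non-squares in Q, so sqrt(166) and sqrt(222) generate independent quadratic extensions. Thus [K:Q] = 4 and Gal(K/Q) is generated by the two order-2 automorphisms sqrt(166) ↦ -sqrt(166) and sqrt(222) ↦ -sqrt(222), giving V_4.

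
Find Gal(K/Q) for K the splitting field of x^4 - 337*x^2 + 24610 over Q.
Gal(K/Q) = V_4 (Klein four-group, Z/2Z × Z/2Z)

f factors as (x^2 - 230)(x^2 - 107), so the splitting field is K = Q(sqrt(230), sqrt(107)). The elements 230, 107, 24610 are all non-squares in Q, so sqrt(230) and sqrt(107) generate independent quadratic extensions. Thus [K:Q] = 4 and Gal(K/Q) is generated by the two order-2 automorphisms sqrt(230) ↦ -sqrt(230) and sqrt(107) ↦ -sqrt(107), giving V_4.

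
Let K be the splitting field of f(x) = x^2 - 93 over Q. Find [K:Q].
[K:Q] = 2

The polynomial x^2 - 93 is irreducible over Q since 93 is not a perfect square. Its splitting field is Q(sqrt(93)), which has degree 2 over Q.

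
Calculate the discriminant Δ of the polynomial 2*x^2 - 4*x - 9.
Δ = 88

For a quadratic a x^2 + b x + c the discriminant is Δ = b^2 - 4ac = (-4)^2 - 4*(2)*(-9) = 16 - (-72) = 88.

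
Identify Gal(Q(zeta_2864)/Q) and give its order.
|Gal(Q(zeta_2864)/Q)| = phi(2864) = 1424; group ≅ (Z/2864Z)^* ≅ Z/2Z × Z/4Z × Z/178Z

The n-th cyclotomic polynomial Φ_2864(x) is the minimal polynomial of zeta_2864 over Q and has degree phi(2864) = 1424. So Q(zeta_2864) is a degree-1424 Galois extension with Galois group (Z/2864Z)^*. By CRT, (Z/2864Z)^* ≅ (Z/16Z)^* × (Z/179Z)^*. Each prime-power unit group is (Z/16Z)^* ≅ Z/2Z × Z/4Z; (Z/179Z)^* ≅ Z/178Z. Hence Gal(Q(zeta_2864)/Q) ≅ Z/2Z × Z/4Z × Z/178Z.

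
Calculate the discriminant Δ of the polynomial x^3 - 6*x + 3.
Δ = 621

For a depressed cubic x^3 + p x + q the discriminant is Δ = -4 p^3 - 27 q^2 = -4*(-6)^3 - 27*(3)^2 = 864 - 243 = 621.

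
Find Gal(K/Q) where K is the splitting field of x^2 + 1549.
Gal(K/Q) = Z/2Z (cyclic of order 2)

x^2 + 1549 is irreducible over Q since -1549 is not a rational square. The splitting field Q(sqrt(-1549)) has degree 2 over Q, and its unique nontrivial automorphism is sqrt(-1549) ↦ -sqrt(-1549). Hence Gal(Q(sqrt(-1549))/Q) = Z/2Z.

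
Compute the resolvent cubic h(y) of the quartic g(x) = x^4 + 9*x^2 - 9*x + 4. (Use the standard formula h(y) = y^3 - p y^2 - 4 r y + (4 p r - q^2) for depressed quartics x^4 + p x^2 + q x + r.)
h(y) = y^3 - 9*y^2 - 16*y + 63

Identify coefficients: p = 9, q = -9, r = 4.
Plug into h(y) = y^3 - p y^2 - 4 r y + (4 p r - q^2):
  h(y) = y^3 - (9) y^2 - 4*(4) y + (4*(9)*(4) - (-9)^2)
       = y^3 + (-9) y^2 + (-16) y + (63).
Simplifying: h(y) = y^3 - 9*y^2 - 16*y + 63.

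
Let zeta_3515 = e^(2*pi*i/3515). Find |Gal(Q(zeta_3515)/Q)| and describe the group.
|Gal(Q(zeta_3515)/Q)| = phi(3515) = 2592; group ≅ (Z/3515Z)^* ≅ Z/4Z × Z/18Z × Z/36Z

The n-th cyclotomic polynomial Φ_3515(x) is the minimal polynomial of zeta_3515 over Q and has degree phi(3515) = 2592. So Q(zeta_3515) is a degree-2592 Galois extension with Galois group (Z/3515Z)^*. By CRT, (Z/3515Z)^* ≅ (Z/5Z)^* × (Z/19Z)^* × (Z/37Z)^*. Each prime-power unit group is (Z/5Z)^* ≅ Z/4Z; (Z/19Z)^* ≅ Z/18Z; (Z/37Z)^* ≅ Z/36Z. Hence Gal(Q(zeta_3515)/Q) ≅ Z/4Z × Z/18Z × Z/36Z.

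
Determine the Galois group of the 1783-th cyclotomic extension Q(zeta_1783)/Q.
|Gal(Q(zeta_1783)/Q)| = phi(1783) = 1782; group ≅ (Z/1783Z)^* ≅ Z/1782Z

The n-th cyclotomic polynomial Φ_1783(x) is the minimal polynomial of zeta_1783 over Q and has degree phi(1783) = 1782. So Q(zeta_1783) is a degree-1782 Galois extension with Galois group (Z/1783Z)^*. (Z/1783Z)^* is cyclic since 1783 is an odd prime power (or 4). Hence Gal(Q(zeta_1783)/Q) ≅ Z/1782Z.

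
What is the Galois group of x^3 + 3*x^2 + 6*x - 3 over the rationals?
Gal(K/Q) = S_3 (symmetric group of order 6)

Compute the discriminant of x^3 + (3)*x^2 + (6)*x + (-3): Δ = -1431. Since Δ is not a rational square, the Galois group is not contained in A_3; it must be the full S_3 (irreducibility of the cubic rules out anything smaller).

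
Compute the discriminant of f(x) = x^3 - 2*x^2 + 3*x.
Δ = -72

For x^3 + a x^2 + b x + c the discriminant is Δ = 18 a b c - 4 a^3 c + a^2 b^2 - 4 b^3 - 27 c^2.
Plug a = -2, b = 3, c = 0:
  18*(-2)*(3)*(0) - 4*(-2)^3*(0) + (-2)^2*(3)^2 - 4*(3)^3 - 27*(0)^2
  = 0 + (0) + 36 + (-108) + (0)
  = -72.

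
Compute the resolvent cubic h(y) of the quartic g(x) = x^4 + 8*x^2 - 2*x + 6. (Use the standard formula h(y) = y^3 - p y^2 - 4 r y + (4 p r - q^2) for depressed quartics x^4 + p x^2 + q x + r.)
h(y) = y^3 - 8*y^2 - 24*y + 188

Identify coefficients: p = 8, q = -2, r = 6.
Plug into h(y) = y^3 - p y^2 - 4 r y + (4 p r - q^2):
  h(y) = y^3 - (8) y^2 - 4*(6) y + (4*(8)*(6) - (-2)^2)
       = y^3 + (-8) y^2 + (-24) y + (188).
Simplifying: h(y) = y^3 - 8*y^2 - 24*y + 188.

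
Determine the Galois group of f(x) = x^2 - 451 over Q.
Gal(K/Q) = Z/2Z (cyclic of order 2)

x^2 - 451 is irreducible over Q since 451 is not a rational square. The splitting field Q(sqrt(451)) has degree 2 over Q, and its unique nontrivial automorphism is sqrt(451) ↦ -sqrt(451). Hence Gal(Q(sqrt(451))/Q) = Z/2Z.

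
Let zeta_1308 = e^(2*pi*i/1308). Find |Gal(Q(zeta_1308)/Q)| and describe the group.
|Gal(Q(zeta_1308)/Q)| = phi(1308) = 432; group ≅ (Z/1308Z)^* ≅ Z/2Z × Z/2Z × Z/108Z

The n-th cyclotomic polynomial Φ_1308(x) is the minimal polynomial of zeta_1308 over Q and has degree phi(1308) = 432. So Q(zeta_1308) is a degree-432 Galois extension with Galois group (Z/1308Z)^*. By CRT, (Z/1308Z)^* ≅ (Z/4Z)^* × (Z/3Z)^* × (Z/109Z)^*. Each prime-power unit group is (Z/4Z)^* ≅ Z/2Z; (Z/3Z)^* ≅ Z/2Z; (Z/109Z)^* ≅ Z/108Z. Hence Gal(Q(zeta_1308)/Q) ≅ Z/2Z × Z/2Z × Z/108Z.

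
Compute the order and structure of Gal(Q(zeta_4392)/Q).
|Gal(Q(zeta_4392)/Q)| = phi(4392) = 1440; group ≅ (Z/4392Z)^* ≅ Z/2Z × Z/2Z × Z/6Z × Z/60Z

The n-th cyclotomic polynomial Φ_4392(x) is the minimal polynomial of zeta_4392 over Q and has degree phi(4392) = 1440. So Q(zeta_4392) is a degree-1440 Galois extension with Galois group (Z/4392Z)^*. By CRT, (Z/4392Z)^* ≅ (Z/8Z)^* × (Z/9Z)^* × (Z/61Z)^*. Each prime-power unit group is (Z/8Z)^* ≅ Z/2Z × Z/2Z; (Z/9Z)^* ≅ Z/6Z; (Z/61Z)^* ≅ Z/60Z. Hence Gal(Q(zeta_4392)/Q) ≅ Z/2Z × Z/2Z × Z/6Z × Z/60Z.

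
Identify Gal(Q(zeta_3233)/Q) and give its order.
|Gal(Q(zeta_3233)/Q)| = phi(3233) = 3120; group ≅ (Z/3233Z)^* ≅ Z/52Z × Z/60Z

The n-th cyclotomic polynomial Φ_3233(x) is the minimal polynomial of zeta_3233 over Q and has degree phi(3233) = 3120. So Q(zeta_3233) is a degree-3120 Galois extension with Galois group (Z/3233Z)^*. By CRT, (Z/3233Z)^* ≅ (Z/53Z)^* × (Z/61Z)^*. Each prime-power unit group is (Z/53Z)^* ≅ Z/52Z; (Z/61Z)^* ≅ Z/60Z. Hence Gal(Q(zeta_3233)/Q) ≅ Z/52Z × Z/60Z.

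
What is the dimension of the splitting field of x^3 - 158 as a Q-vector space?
[K:Q] = 6

x^3 - 158 has one real root r = 158^(1/3) and two complex roots r*zeta_3, r*zeta_3^2 where zeta_3 = e^(2*pi*i/3). The splitting field is Q(r, zeta_3). [Q(r):Q] = 3 and [Q(zeta_3):Q] = 2 with gcd = 1, so [Q(r, zeta_3):Q] = 3 * 2 = 6.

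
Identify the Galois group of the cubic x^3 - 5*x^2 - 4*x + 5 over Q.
Gal(K/Q) = S_3 (symmetric group of order 6)

Compute the discriminant of x^3 + (-5)*x^2 + (-4)*x + (5): Δ = 4281. Since Δ is not a rational square, the Galois group is not contained in A_3; it must be the full S_3 (irreducibility of the cubic rules out anything smaller).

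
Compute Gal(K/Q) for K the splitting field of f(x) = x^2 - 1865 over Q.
Gal(K/Q) = Z/2Z (cyclic of order 2)

x^2 - 1865 is irreducible over Q since 1865 is not a rational square. The splitting field Q(sqrt(1865)) has degree 2 over Q, and its unique nontrivial automorphism is sqrt(1865) ↦ -sqrt(1865). Hence Gal(Q(sqrt(1865))/Q) = Z/2Z.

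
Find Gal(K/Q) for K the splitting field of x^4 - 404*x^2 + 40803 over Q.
Gal(K/Q) = V_4 (Klein four-group, Z/2Z × Z/2Z)

f factors as (x^2 - 203)(x^2 - 201), so the splitting field is K = Q(sqrt(203), sqrt(201)). The elements 203, 201, 40803 are all non-squares in Q, so sqrt(203) and sqrt(201) generate independent quadratic extensions. Thus [K:Q] = 4 and Gal(K/Q) is generated by the two order-2 automorphisms sqrt(203) ↦ -sqrt(203) and sqrt(201) ↦ -sqrt(201), giving V_4.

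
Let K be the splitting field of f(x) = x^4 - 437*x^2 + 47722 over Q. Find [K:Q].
[K:Q] = 4

f factors as (x^2 - 223)(x^2 - 214); the splitting field is K = Q(sqrt(223), sqrt(214)). Since 223, 214, and 47722 are all non-squares in Q, the three subfields Q(sqrt(223)), Q(sqrt(214)), Q(sqrt(47722)) are distinct degree-2 extensions, so [K:Q] = 4 (Klein four Galois group).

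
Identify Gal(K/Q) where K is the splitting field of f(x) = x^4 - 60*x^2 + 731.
Gal(K/Q) = V_4 (Klein four-group, Z/2Z × Z/2Z)

f factors as (x^2 - 43)(x^2 - 17), so the splitting field is K = Q(sqrt(43), sqrt(17)). The elements 43, 17, 731 are all non-squares in Q, so sqrt(43) and sqrt(17) generate independent quadratic extensions. Thus [K:Q] = 4 and Gal(K/Q) is generated by the two order-2 automorphisms sqrt(43) ↦ -sqrt(43) and sqrt(17) ↦ -sqrt(17), giving V_4.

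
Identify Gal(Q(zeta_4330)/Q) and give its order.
|Gal(Q(zeta_4330)/Q)| = phi(4330) = 1728; group ≅ (Z/4330Z)^* ≅ Z/4Z × Z/432Z

The n-th cyclotomic polynomial Φ_4330(x) is the minimal polynomial of zeta_4330 over Q and has degree phi(4330) = 1728. So Q(zeta_4330) is a degree-1728 Galois extension with Galois group (Z/4330Z)^*. By CRT, (Z/4330Z)^* ≅ (Z/2Z)^* × (Z/5Z)^* × (Z/433Z)^*. Each prime-power unit group is (Z/2Z)^* ≅ trivial group (order 1); (Z/5Z)^* ≅ Z/4Z; (Z/433Z)^* ≅ Z/432Z. Hence Gal(Q(zeta_4330)/Q) ≅ Z/4Z × Z/432Z.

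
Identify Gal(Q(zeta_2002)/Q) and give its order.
|Gal(Q(zeta_2002)/Q)| = phi(2002) = 720; group ≅ (Z/2002Z)^* ≅ Z/6Z × Z/10Z × Z/12Z

The n-th cyclotomic polynomial Φ_2002(x) is the minimal polynomial of zeta_2002 over Q and has degree phi(2002) = 720. So Q(zeta_2002) is a degree-720 Galois extension with Galois group (Z/2002Z)^*. By CRT, (Z/2002Z)^* ≅ (Z/2Z)^* × (Z/7Z)^* × (Z/11Z)^* × (Z/13Z)^*. Each prime-power unit group is (Z/2Z)^* ≅ trivial group (order 1); (Z/7Z)^* ≅ Z/6Z; (Z/11Z)^* ≅ Z/10Z; (Z/13Z)^* ≅ Z/12Z. Hence Gal(Q(zeta_2002)/Q) ≅ Z/6Z × Z/10Z × Z/12Z.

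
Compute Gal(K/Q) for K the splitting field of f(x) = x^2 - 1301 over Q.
Gal(K/Q) = Z/2Z (cyclic of order 2)

x^2 - 1301 is irreducible over Q since 1301 is not a rational square. The splitting field Q(sqrt(1301)) has degree 2 over Q, and its unique nontrivial automorphism is sqrt(1301) ↦ -sqrt(1301). Hence Gal(Q(sqrt(1301))/Q) = Z/2Z.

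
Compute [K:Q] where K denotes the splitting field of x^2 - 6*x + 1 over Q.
[K:Q] = 2

The discriminant of x^2 + (-6)*x + (1) is b^2 - 4c = 36 - (4) = 32. Since 32 is not a perfect square in Q, the polynomial is irreducible over Q. Its two roots generate a degree-2 extension, so [K:Q] = 2.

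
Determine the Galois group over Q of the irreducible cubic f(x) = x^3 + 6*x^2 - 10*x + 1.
Gal(K/Q) = S_3 (symmetric group of order 6)

Compute the discriminant of x^3 + (6)*x^2 + (-10)*x + (1): Δ = 5629. Since Δ is not a rational square, the Galois group is not contained in A_3; it must be the full S_3 (irreducibility of the cubic rules out anything smaller).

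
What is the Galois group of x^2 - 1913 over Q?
Gal(K/Q) = Z/2Z (cyclic of order 2)

x^2 - 1913 is irreducible over Q since 1913 is not a rational square. The splitting field Q(sqrt(1913)) has degree 2 over Q, and its unique nontrivial automorphism is sqrt(1913) ↦ -sqrt(1913). Hence Gal(Q(sqrt(1913))/Q) = Z/2Z.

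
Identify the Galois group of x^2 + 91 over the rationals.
Gal(K/Q) = Z/2Z (cyclic of order 2)

x^2 + 91 is irreducible over Q since -91 is not a rational square. The splitting field Q(sqrt(-91)) has degree 2 over Q, and its unique nontrivial automorphism is sqrt(-91) ↦ -sqrt(-91). Hence Gal(Q(sqrt(-91))/Q) = Z/2Z.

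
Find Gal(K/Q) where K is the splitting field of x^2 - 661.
Gal(K/Q) = Z/2Z (cyclic of order 2)

x^2 - 661 is irreducible over Q since 661 is not a rational square. The splitting field Q(sqrt(661)) has degree 2 over Q, and its unique nontrivial automorphism is sqrt(661) ↦ -sqrt(661). Hence Gal(Q(sqrt(661))/Q) = Z/2Z.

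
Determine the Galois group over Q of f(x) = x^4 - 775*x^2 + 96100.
Gal(K/Q) = Z/2Z (cyclic of order 2)

f factors as (x^2 - 620)(x^2 - 155), so the splitting field is K = Q(sqrt(620), sqrt(155)). The squarefree part of 620 is 155 and the squarefree part of 155 is also 155, so sqrt(620) and sqrt(155) are both rational multiples of sqrt(155). Hence Q(sqrt(620)) = Q(sqrt(155)) = Q(sqrt(155)), and the splitting field collapses to a single degree-2 extension with Galois group Z/2Z.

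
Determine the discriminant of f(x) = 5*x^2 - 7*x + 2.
Δ = 9

For a quadratic a x^2 + b x + c the discriminant is Δ = b^2 - 4ac = (-7)^2 - 4*(5)*(2) = 49 - (40) = 9.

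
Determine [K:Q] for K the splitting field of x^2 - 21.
[K:Q] = 2

The polynomial x^2 - 21 is irreducible over Q since 21 is not a perfect square. Its splitting field is Q(sqrt(21)), which has degree 2 over Q.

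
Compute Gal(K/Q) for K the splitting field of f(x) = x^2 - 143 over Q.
Gal(K/Q) = Z/2Z (cyclic of order 2)

x^2 - 143 is irreducible over Q since 143 is not a rational square. The splitting field Q(sqrt(143)) has degree 2 over Q, and its unique nontrivial automorphism is sqrt(143) ↦ -sqrt(143). Hence Gal(Q(sqrt(143))/Q) = Z/2Z.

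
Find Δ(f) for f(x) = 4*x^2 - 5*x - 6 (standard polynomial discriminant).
Δ = 121

For a quadratic a x^2 + b x + c the discriminant is Δ = b^2 - 4ac = (-5)^2 - 4*(4)*(-6) = 25 - (-96) = 121.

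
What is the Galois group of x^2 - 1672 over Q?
Gal(K/Q) = Z/2Z (cyclic of order 2)

x^2 - 1672 is irreducible over Q since 1672 is not a rational square. The splitting field Q(sqrt(1672)) has degree 2 over Q, and its unique nontrivial automorphism is sqrt(1672) ↦ -sqrt(1672). Hence Gal(Q(sqrt(1672))/Q) = Z/2Z.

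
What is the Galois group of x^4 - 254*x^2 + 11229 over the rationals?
Gal(K/Q) = V_4 (Klein four-group, Z/2Z × Z/2Z)

f factors as (x^2 - 57)(x^2 - 197), so the splitting field is K = Q(sqrt(57), sqrt(197)). The elements 57, 197, 11229 are all non-squares in Q, so sqrt(57) and sqrt(197) generate independent quadratic extensions. Thus [K:Q] = 4 and Gal(K/Q) is generated by the two order-2 automorphisms sqrt(57) ↦ -sqrt(57) and sqrt(197) ↦ -sqrt(197), giving V_4.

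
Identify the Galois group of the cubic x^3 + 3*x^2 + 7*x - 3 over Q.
Gal(K/Q) = S_3 (symmetric group of order 6)

Compute the discriminant of x^3 + (3)*x^2 + (7)*x + (-3): Δ = -1984. Since Δ is not a rational square, the Galois group is not contained in A_3; it must be the full S_3 (irreducibility of the cubic rules out anything smaller).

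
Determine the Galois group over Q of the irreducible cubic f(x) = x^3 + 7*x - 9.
Gal(K/Q) = S_3 (symmetric group of order 6)

Compute the discriminant of x^3 + (0)*x^2 + (7)*x + (-9): Δ = -3559. Since Δ is not a rational square, the Galois group is not contained in A_3; it must be the full S_3 (irreducibility of the cubic rules out anything smaller).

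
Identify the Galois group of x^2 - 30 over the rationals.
Gal(K/Q) = Z/2Z (cyclic of order 2)

x^2 - 30 is irreducible over Q since 30 is not a rational square. The splitting field Q(sqrt(30)) has degree 2 over Q, and its unique nontrivial automorphism is sqrt(30) ↦ -sqrt(30). Hence Gal(Q(sqrt(30))/Q) = Z/2Z.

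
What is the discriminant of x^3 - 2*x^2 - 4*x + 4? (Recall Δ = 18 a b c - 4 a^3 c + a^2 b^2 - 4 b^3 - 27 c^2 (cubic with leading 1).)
Δ = 592

For x^3 + a x^2 + b x + c the discriminant is Δ = 18 a b c - 4 a^3 c + a^2 b^2 - 4 b^3 - 27 c^2.
Plug a = -2, b = -4, c = 4:
  18*(-2)*(-4)*(4) - 4*(-2)^3*(4) + (-2)^2*(-4)^2 - 4*(-4)^3 - 27*(4)^2
  = 576 + (128) + 64 + (256) + (-432)
  = 592.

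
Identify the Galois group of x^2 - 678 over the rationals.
Gal(K/Q) = Z/2Z (cyclic of order 2)

x^2 - 678 is irreducible over Q since 678 is not a rational square. The splitting field Q(sqrt(678)) has degree 2 over Q, and its unique nontrivial automorphism is sqrt(678) ↦ -sqrt(678). Hence Gal(Q(sqrt(678))/Q) = Z/2Z.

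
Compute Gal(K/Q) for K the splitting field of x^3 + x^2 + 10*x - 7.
Gal(K/Q) = S_3 (symmetric group of order 6)

Compute the discriminant of x^3 + (1)*x^2 + (10)*x + (-7): Δ = -6455. Since Δ is not a rational square, the Galois group is not contained in A_3; it must be the full S_3 (irreducibility of the cubic rules out anything smaller).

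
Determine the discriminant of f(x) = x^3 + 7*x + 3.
Δ = -1615

For a depressed cubic x^3 + p x + q the discriminant is Δ = -4 p^3 - 27 q^2 = -4*(7)^3 - 27*(3)^2 = -1372 - 243 = -1615.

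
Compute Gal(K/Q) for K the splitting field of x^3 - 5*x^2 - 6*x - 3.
Gal(K/Q) = S_3 (symmetric group of order 6)

Compute the discriminant of x^3 + (-5)*x^2 + (-6)*x + (-3): Δ = -1599. Since Δ is not a rational square, the Galois group is not contained in A_3; it must be the full S_3 (irreducibility of the cubic rules out anything smaller).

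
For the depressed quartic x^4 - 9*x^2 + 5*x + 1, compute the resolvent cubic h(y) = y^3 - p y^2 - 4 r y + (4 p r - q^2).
h(y) = y^3 + 9*y^2 - 4*y - 61

Identify coefficients: p = -9, q = 5, r = 1.
Plug into h(y) = y^3 - p y^2 - 4 r y + (4 p r - q^2):
  h(y) = y^3 - (-9) y^2 - 4*(1) y + (4*(-9)*(1) - (5)^2)
       = y^3 + (9) y^2 + (-4) y + (-61).
Simplifying: h(y) = y^3 + 9*y^2 - 4*y - 61.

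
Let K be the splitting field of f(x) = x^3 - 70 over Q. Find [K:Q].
[K:Q] = 6

x^3 - 70 has one real root r = 70^(1/3) and two complex roots r*zeta_3, r*zeta_3^2 where zeta_3 = e^(2*pi*i/3). The splitting field is Q(r, zeta_3). [Q(r):Q] = 3 and [Q(zeta_3):Q] = 2 with gcd = 1, so [Q(r, zeta_3):Q] = 3 * 2 = 6.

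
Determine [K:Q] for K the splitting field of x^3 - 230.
[K:Q] = 6

x^3 - 230 has one real root r = 230^(1/3) and two complex roots r*zeta_3, r*zeta_3^2 where zeta_3 = e^(2*pi*i/3). The splitting field is Q(r, zeta_3). [Q(r):Q] = 3 and [Q(zeta_3):Q] = 2 with gcd = 1, so [Q(r, zeta_3):Q] = 3 * 2 = 6.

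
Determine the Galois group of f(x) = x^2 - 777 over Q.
Gal(K/Q) = Z/2Z (cyclic of order 2)

x^2 - 777 is irreducible over Q since 777 is not a rational square. The splitting field Q(sqrt(777)) has degree 2 over Q, and its unique nontrivial automorphism is sqrt(777) ↦ -sqrt(777). Hence Gal(Q(sqrt(777))/Q) = Z/2Z.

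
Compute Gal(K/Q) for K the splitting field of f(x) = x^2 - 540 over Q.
Gal(K/Q) = Z/2Z (cyclic of order 2)

x^2 - 540 is irreducible over Q since 540 is not a rational square. The splitting field Q(sqrt(540)) has degree 2 over Q, and its unique nontrivial automorphism is sqrt(540) ↦ -sqrt(540). Hence Gal(Q(sqrt(540))/Q) = Z/2Z.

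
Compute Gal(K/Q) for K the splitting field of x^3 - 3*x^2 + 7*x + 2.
Gal(K/Q) = S_3 (symmetric group of order 6)

Compute the discriminant of x^3 + (-3)*x^2 + (7)*x + (2): Δ = -1579. Since Δ is not a rational square, the Galois group is not contained in A_3; it must be the full S_3 (irreducibility of the cubic rules out anything smaller).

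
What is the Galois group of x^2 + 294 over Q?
Gal(K/Q) = Z/2Z (cyclic of order 2)

x^2 + 294 is irreducible over Q since -294 is not a rational square. The splitting field Q(sqrt(-294)) has degree 2 over Q, and its unique nontrivial automorphism is sqrt(-294) ↦ -sqrt(-294). Hence Gal(Q(sqrt(-294))/Q) = Z/2Z.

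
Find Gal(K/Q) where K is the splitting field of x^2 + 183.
Gal(K/Q) = Z/2Z (cyclic of order 2)

x^2 + 183 is irreducible over Q since -183 is not a rational square. The splitting field Q(sqrt(-183)) has degree 2 over Q, and its unique nontrivial automorphism is sqrt(-183) ↦ -sqrt(-183). Hence Gal(Q(sqrt(-183))/Q) = Z/2Z.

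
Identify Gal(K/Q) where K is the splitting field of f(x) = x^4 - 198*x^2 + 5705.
Gal(K/Q) = V_4 (Klein four-group, Z/2Z × Z/2Z)

f factors as (x^2 - 163)(x^2 - 35), so the splitting field is K = Q(sqrt(163), sqrt(35)). The elements 163, 35, 5705 are all non-squares in Q, so sqrt(163) and sqrt(35) generate independent quadratic extensions. Thus [K:Q] = 4 and Gal(K/Q) is generated by the two order-2 automorphisms sqrt(163) ↦ -sqrt(163) and sqrt(35) ↦ -sqrt(35), giving V_4.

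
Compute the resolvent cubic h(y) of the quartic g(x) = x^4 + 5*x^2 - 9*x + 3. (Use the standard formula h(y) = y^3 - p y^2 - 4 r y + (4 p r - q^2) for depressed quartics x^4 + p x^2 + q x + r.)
h(y) = y^3 - 5*y^2 - 12*y - 21

Identify coefficients: p = 5, q = -9, r = 3.
Plug into h(y) = y^3 - p y^2 - 4 r y + (4 p r - q^2):
  h(y) = y^3 - (5) y^2 - 4*(3) y + (4*(5)*(3) - (-9)^2)
       = y^3 + (-5) y^2 + (-12) y + (-21).
Simplifying: h(y) = y^3 - 5*y^2 - 12*y - 21.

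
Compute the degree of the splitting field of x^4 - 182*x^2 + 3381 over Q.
[K:Q] = 4

f factors as (x^2 - 161)(x^2 - 21); the splitting field is K = Q(sqrt(161), sqrt(21)). Since 161, 21, and 3381 are all non-squares in Q, the three subfields Q(sqrt(161)), Q(sqrt(21)), Q(sqrt(3381)) are distinct degree-2 extensions, so [K:Q] = 4 (Klein four Galois group).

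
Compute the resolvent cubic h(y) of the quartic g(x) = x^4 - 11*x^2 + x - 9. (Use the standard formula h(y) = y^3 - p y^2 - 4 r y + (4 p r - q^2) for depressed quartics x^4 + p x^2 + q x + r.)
h(y) = y^3 + 11*y^2 + 36*y + 395

Identify coefficients: p = -11, q = 1, r = -9.
Plug into h(y) = y^3 - p y^2 - 4 r y + (4 p r - q^2):
  h(y) = y^3 - (-11) y^2 - 4*(-9) y + (4*(-11)*(-9) - (1)^2)
       = y^3 + (11) y^2 + (36) y + (395).
Simplifying: h(y) = y^3 + 11*y^2 + 36*y + 395.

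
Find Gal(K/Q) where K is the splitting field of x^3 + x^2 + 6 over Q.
Gal(K/Q) = S_3 (symmetric group of order 6)

Compute the discriminant of x^3 + (1)*x^2 + (0)*x + (6): Δ = -996. Since Δ is not a rational square, the Galois group is not contained in A_3; it must be the full S_3 (irreducibility of the cubic rules out anything smaller).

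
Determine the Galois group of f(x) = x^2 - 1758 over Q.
Gal(K/Q) = Z/2Z (cyclic of order 2)

x^2 - 1758 is irreducible over Q since 1758 is not a rational square. The splitting field Q(sqrt(1758)) has degree 2 over Q, and its unique nontrivial automorphism is sqrt(1758) ↦ -sqrt(1758). Hence Gal(Q(sqrt(1758))/Q) = Z/2Z.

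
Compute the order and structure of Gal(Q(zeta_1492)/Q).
|Gal(Q(zeta_1492)/Q)| = phi(1492) = 744; group ≅ (Z/1492Z)^* ≅ Z/2Z × Z/372Z

The n-th cyclotomic polynomial Φ_1492(x) is the minimal polynomial of zeta_1492 over Q and has degree phi(1492) = 744. So Q(zeta_1492) is a degree-744 Galois extension with Galois group (Z/1492Z)^*. By CRT, (Z/1492Z)^* ≅ (Z/4Z)^* × (Z/373Z)^*. Each prime-power unit group is (Z/4Z)^* ≅ Z/2Z; (Z/373Z)^* ≅ Z/372Z. Hence Gal(Q(zeta_1492)/Q) ≅ Z/2Z × Z/372Z.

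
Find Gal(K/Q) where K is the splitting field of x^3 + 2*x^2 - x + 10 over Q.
Gal(K/Q) = S_3 (symmetric group of order 6)

Compute the discriminant of x^3 + (2)*x^2 + (-1)*x + (10): Δ = -3372. Since Δ is not a rational square, the Galois group is not contained in A_3; it must be the full S_3 (irreducibility of the cubic rules out anything smaller).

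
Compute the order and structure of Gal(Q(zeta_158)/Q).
|Gal(Q(zeta_158)/Q)| = phi(158) = 78; group ≅ (Z/158Z)^* ≅ Z/78Z

The n-th cyclotomic polynomial Φ_158(x) is the minimal polynomial of zeta_158 over Q and has degree phi(158) = 78. So Q(zeta_158) is a degree-78 Galois extension with Galois group (Z/158Z)^*. By CRT, (Z/158Z)^* ≅ (Z/2Z)^* × (Z/79Z)^*. Each prime-power unit group is (Z/2Z)^* ≅ trivial group (order 1); (Z/79Z)^* ≅ Z/78Z. Hence Gal(Q(zeta_158)/Q) ≅ Z/78Z.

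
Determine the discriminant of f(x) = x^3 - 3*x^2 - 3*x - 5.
Δ = -1836

For x^3 + a x^2 + b x + c the discriminant is Δ = 18 a b c - 4 a^3 c + a^2 b^2 - 4 b^3 - 27 c^2.
Plug a = -3, b = -3, c = -5:
  18*(-3)*(-3)*(-5) - 4*(-3)^3*(-5) + (-3)^2*(-3)^2 - 4*(-3)^3 - 27*(-5)^2
  = -810 + (-540) + 81 + (108) + (-675)
  = -1836.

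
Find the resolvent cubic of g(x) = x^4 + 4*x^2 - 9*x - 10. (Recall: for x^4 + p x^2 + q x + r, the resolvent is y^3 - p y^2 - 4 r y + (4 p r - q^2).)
h(y) = y^3 - 4*y^2 + 40*y - 241

Identify coefficients: p = 4, q = -9, r = -10.
Plug into h(y) = y^3 - p y^2 - 4 r y + (4 p r - q^2):
  h(y) = y^3 - (4) y^2 - 4*(-10) y + (4*(4)*(-10) - (-9)^2)
       = y^3 + (-4) y^2 + (40) y + (-241).
Simplifying: h(y) = y^3 - 4*y^2 + 40*y - 241.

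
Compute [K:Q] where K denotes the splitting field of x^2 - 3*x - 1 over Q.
[K:Q] = 2

The discriminant of x^2 + (-3)*x + (-1) is b^2 - 4c = 9 - (-4) = 13. Since 13 is not a perfect square in Q, the polynomial is irreducible over Q. Its two roots generate a degree-2 extension, so [K:Q] = 2.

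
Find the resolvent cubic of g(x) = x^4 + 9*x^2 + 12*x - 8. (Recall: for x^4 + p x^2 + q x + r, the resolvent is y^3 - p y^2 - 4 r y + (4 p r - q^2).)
h(y) = y^3 - 9*y^2 + 32*y - 432

Identify coefficients: p = 9, q = 12, r = -8.
Plug into h(y) = y^3 - p y^2 - 4 r y + (4 p r - q^2):
  h(y) = y^3 - (9) y^2 - 4*(-8) y + (4*(9)*(-8) - (12)^2)
       = y^3 + (-9) y^2 + (32) y + (-432).
Simplifying: h(y) = y^3 - 9*y^2 + 32*y - 432.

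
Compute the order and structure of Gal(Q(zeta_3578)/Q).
|Gal(Q(zeta_3578)/Q)| = phi(3578) = 1788; group ≅ (Z/3578Z)^* ≅ Z/1788Z

The n-th cyclotomic polynomial Φ_3578(x) is the minimal polynomial of zeta_3578 over Q and has degree phi(3578) = 1788. So Q(zeta_3578) is a degree-1788 Galois extension with Galois group (Z/3578Z)^*. By CRT, (Z/3578Z)^* ≅ (Z/2Z)^* × (Z/1789Z)^*. Each prime-power unit group is (Z/2Z)^* ≅ trivial group (order 1); (Z/1789Z)^* ≅ Z/1788Z. Hence Gal(Q(zeta_3578)/Q) ≅ Z/1788Z.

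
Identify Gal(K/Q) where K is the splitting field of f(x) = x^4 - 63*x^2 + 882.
Gal(K/Q) = V_4 (Klein four-group, Z/2Z × Z/2Z)

f factors as (x^2 - 42)(x^2 - 21), so the splitting field is K = Q(sqrt(42), sqrt(21)). The elements 42, 21, 882 are all non-squares in Q, so sqrt(42) and sqrt(21) generate independent quadratic extensions. Thus [K:Q] = 4 and Gal(K/Q) is generated by the two order-2 automorphisms sqrt(42) ↦ -sqrt(42) and sqrt(21) ↦ -sqrt(21), giving V_4.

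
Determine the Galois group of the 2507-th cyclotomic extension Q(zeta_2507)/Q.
|Gal(Q(zeta_2507)/Q)| = phi(2507) = 2376; group ≅ (Z/2507Z)^* ≅ Z/22Z × Z/108Z

The n-th cyclotomic polynomial Φ_2507(x) is the minimal polynomial of zeta_2507 over Q and has degree phi(2507) = 2376. So Q(zeta_2507) is a degree-2376 Galois extension with Galois group (Z/2507Z)^*. By CRT, (Z/2507Z)^* ≅ (Z/23Z)^* × (Z/109Z)^*. Each prime-power unit group is (Z/23Z)^* ≅ Z/22Z; (Z/109Z)^* ≅ Z/108Z. Hence Gal(Q(zeta_2507)/Q) ≅ Z/22Z × Z/108Z.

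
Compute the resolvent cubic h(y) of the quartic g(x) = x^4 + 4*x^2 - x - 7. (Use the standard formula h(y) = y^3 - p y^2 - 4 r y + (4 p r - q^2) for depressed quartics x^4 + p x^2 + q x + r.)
h(y) = y^3 - 4*y^2 + 28*y - 113

Identify coefficients: p = 4, q = -1, r = -7.
Plug into h(y) = y^3 - p y^2 - 4 r y + (4 p r - q^2):
  h(y) = y^3 - (4) y^2 - 4*(-7) y + (4*(4)*(-7) - (-1)^2)
       = y^3 + (-4) y^2 + (28) y + (-113).
Simplifying: h(y) = y^3 - 4*y^2 + 28*y - 113.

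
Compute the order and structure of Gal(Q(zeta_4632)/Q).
|Gal(Q(zeta_4632)/Q)| = phi(4632) = 1536; group ≅ (Z/4632Z)^* ≅ Z/2Z × Z/2Z × Z/2Z × Z/192Z

The n-th cyclotomic polynomial Φ_4632(x) is the minimal polynomial of zeta_4632 over Q and has degree phi(4632) = 1536. So Q(zeta_4632) is a degree-1536 Galois extension with Galois group (Z/4632Z)^*. By CRT, (Z/4632Z)^* ≅ (Z/8Z)^* × (Z/3Z)^* × (Z/193Z)^*. Each prime-power unit group is (Z/8Z)^* ≅ Z/2Z × Z/2Z; (Z/3Z)^* ≅ Z/2Z; (Z/193Z)^* ≅ Z/192Z. Hence Gal(Q(zeta_4632)/Q) ≅ Z/2Z × Z/2Z × Z/2Z × Z/192Z.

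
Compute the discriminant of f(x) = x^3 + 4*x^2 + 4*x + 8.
Δ = -1472

For x^3 + a x^2 + b x + c the discriminant is Δ = 18 a b c - 4 a^3 c + a^2 b^2 - 4 b^3 - 27 c^2.
Plug a = 4, b = 4, c = 8:
  18*(4)*(4)*(8) - 4*(4)^3*(8) + (4)^2*(4)^2 - 4*(4)^3 - 27*(8)^2
  = 2304 + (-2048) + 256 + (-256) + (-1728)
  = -1472.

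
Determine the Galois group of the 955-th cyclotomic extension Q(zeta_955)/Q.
|Gal(Q(zeta_955)/Q)| = phi(955) = 760; group ≅ (Z/955Z)^* ≅ Z/4Z × Z/190Z

The n-th cyclotomic polynomial Φ_955(x) is the minimal polynomial of zeta_955 over Q and has degree phi(955) = 760. So Q(zeta_955) is a degree-760 Galois extension with Galois group (Z/955Z)^*. By CRT, (Z/955Z)^* ≅ (Z/5Z)^* × (Z/191Z)^*. Each prime-power unit group is (Z/5Z)^* ≅ Z/4Z; (Z/191Z)^* ≅ Z/190Z. Hence Gal(Q(zeta_955)/Q) ≅ Z/4Z × Z/190Z.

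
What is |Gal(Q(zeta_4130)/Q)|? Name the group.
|Gal(Q(zeta_4130)/Q)| = phi(4130) = 1392; group ≅ (Z/4130Z)^* ≅ Z/4Z × Z/6Z × Z/58Z

The n-th cyclotomic polynomial Φ_4130(x) is the minimal polynomial of zeta_4130 over Q and has degree phi(4130) = 1392. So Q(zeta_4130) is a degree-1392 Galois extension with Galois group (Z/4130Z)^*. By CRT, (Z/4130Z)^* ≅ (Z/2Z)^* × (Z/5Z)^* × (Z/7Z)^* × (Z/59Z)^*. Each prime-power unit group is (Z/2Z)^* ≅ trivial group (order 1); (Z/5Z)^* ≅ Z/4Z; (Z/7Z)^* ≅ Z/6Z; (Z/59Z)^* ≅ Z/58Z. Hence Gal(Q(zeta_4130)/Q) ≅ Z/4Z × Z/6Z × Z/58Z.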